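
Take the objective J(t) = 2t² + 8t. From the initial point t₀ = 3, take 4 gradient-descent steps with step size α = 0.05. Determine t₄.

J′(t) = 4t + 8
t₁ = 3 − 0.05·20 = 2
t₂ = 2 − 0.05·16 = 1.2
t₃ = 1.2 − 0.05·12.8 = 0.56
t₄ = 0.56 − 0.05·10.24 = 0.048

0.048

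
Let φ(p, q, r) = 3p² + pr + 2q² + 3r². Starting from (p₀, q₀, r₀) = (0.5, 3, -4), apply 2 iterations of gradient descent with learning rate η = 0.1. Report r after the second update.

∇φ = (6p + r, 4q, p + 6r)
Step 1: at (0.5, 3, -4), ∇φ = (-1, 12, -23.5) → (0.5, 3, -4) − 0.1·(-1, 12, -23.5) = (0.6, 1.8, -1.65)
Step 2: at (0.6, 1.8, -1.65), ∇φ = (1.95, 7.2, -9.3) → (0.6, 1.8, -1.65) − 0.1·(1.95, 7.2, -9.3) = (0.405, 1.08, -0.72)
r = -0.72

-0.72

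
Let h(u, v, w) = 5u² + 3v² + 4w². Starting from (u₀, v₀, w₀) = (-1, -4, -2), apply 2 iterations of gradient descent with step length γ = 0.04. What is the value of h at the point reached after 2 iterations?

∇h = (10u, 6v, 8w)
(u₁, v₁, w₁) = (-1, -4, -2) − 0.04·(-10, -24, -16) = (-0.6, -3.04, -1.36)
(u₂, v₂, w₂) = (-0.6, -3.04, -1.36) − 0.04·(-6, -18.24, -10.88) = (-0.36, -2.3104, -0.9248)
h(-0.36, -2.3104, -0.9248) = 20.08286464

20.08286464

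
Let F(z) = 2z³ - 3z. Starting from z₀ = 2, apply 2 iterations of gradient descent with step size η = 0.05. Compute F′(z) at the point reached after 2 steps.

F′(z) = 6z² - 3
Step 1: F′(2) = 21; z₁ = 2 − 0.05·21 = 0.95
Step 2: F′(0.95) = 2.415; z₂ = 0.95 − 0.05·2.415 = 0.82925
F′(z) at (0.82925) = 1.125933375

1.125933375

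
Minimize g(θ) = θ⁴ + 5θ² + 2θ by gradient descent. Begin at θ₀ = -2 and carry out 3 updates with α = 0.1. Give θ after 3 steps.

g′(θ) = 4θ³ + 10θ + 2
Step 1: g′(-2) = -50; θ₁ = -2 − 0.1·(-50) = 3
Step 2: g′(3) = 140; θ₂ = 3 − 0.1·140 = -11
Step 3: g′(-11) = -5432; θ₃ = -11 − 0.1·(-5432) = 532.2

532.2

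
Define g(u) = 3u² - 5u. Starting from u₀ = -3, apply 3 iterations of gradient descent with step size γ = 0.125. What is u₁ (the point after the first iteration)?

g′(u) = 6u - 5
Step 1: g′(-3) = -23; u₁ = -3 − 0.125·(-23) = -0.125

-0.125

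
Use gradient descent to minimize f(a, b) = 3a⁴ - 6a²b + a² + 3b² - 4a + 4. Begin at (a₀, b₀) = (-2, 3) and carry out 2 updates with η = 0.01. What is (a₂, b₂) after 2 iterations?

∇f = (12a³ - 12ab + 2a - 4, -6a² + 6b)
Step 1: at (-2, 3), ∇f = (-32, -6) → (-2, 3) − 0.01·(-32, -6) = (-1.68, 3.06)
Step 2: at (-1.68, 3.06), ∇f = (-2.569984, 1.4256) → (-1.68, 3.06) − 0.01·(-2.569984, 1.4256) = (-1.65430016, 3.045744)

(-1.65430016, 3.045744)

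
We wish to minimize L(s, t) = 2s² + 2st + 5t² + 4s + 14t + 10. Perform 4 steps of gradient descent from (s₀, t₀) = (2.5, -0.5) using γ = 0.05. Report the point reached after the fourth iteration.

(0.81305, -1.5981)

∇L = (4s + 2t + 4, 2s + 10t + 14)
(s₁, t₁) = (2.5, -0.5) − 0.05·(13, 14) = (1.85, -1.2)
(s₂, t₂) = (1.85, -1.2) − 0.05·(9, 5.7) = (1.4, -1.485)
(s₃, t₃) = (1.4, -1.485) − 0.05·(6.63, 1.95) = (1.0685, -1.5825)
(s₄, t₄) = (1.0685, -1.5825) − 0.05·(5.109, 0.312) = (0.81305, -1.5981)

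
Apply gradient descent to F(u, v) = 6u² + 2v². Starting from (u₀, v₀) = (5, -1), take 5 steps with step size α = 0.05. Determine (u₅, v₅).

(0.0512, -0.32768)

∇F = (12u, 4v)
(u₁, v₁) = (5, -1) − 0.05·(60, -4) = (2, -0.8)
(u₂, v₂) = (2, -0.8) − 0.05·(24, -3.2) = (0.8, -0.64)
(u₃, v₃) = (0.8, -0.64) − 0.05·(9.6, -2.56) = (0.32, -0.512)
(u₄, v₄) = (0.32, -0.512) − 0.05·(3.84, -2.048) = (0.128, -0.4096)
(u₅, v₅) = (0.128, -0.4096) − 0.05·(1.536, -1.6384) = (0.0512, -0.32768)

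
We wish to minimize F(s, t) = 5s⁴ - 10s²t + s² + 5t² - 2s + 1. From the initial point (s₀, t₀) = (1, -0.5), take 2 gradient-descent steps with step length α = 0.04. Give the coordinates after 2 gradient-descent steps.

(-0.1136, 0.076)

∇F = (20s³ - 20st + 2s - 2, -10s² + 10t)
(s₁, t₁) = (1, -0.5) − 0.04·(30, -15) = (-0.2, 0.1)
(s₂, t₂) = (-0.2, 0.1) − 0.04·(-2.16, 0.6) = (-0.1136, 0.076)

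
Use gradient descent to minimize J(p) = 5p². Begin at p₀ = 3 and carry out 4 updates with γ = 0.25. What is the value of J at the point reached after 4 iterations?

1153.30078125

J′(p) = 10p
Step 1: J′(3) = 30; p₁ = 3 − 0.25·30 = -4.5
Step 2: J′(-4.5) = -45; p₂ = -4.5 − 0.25·(-45) = 6.75
Step 3: J′(6.75) = 67.5; p₃ = 6.75 − 0.25·67.5 = -10.125
Step 4: J′(-10.125) = -101.25; p₄ = -10.125 − 0.25·(-101.25) = 15.1875
J(15.1875) = 1153.30078125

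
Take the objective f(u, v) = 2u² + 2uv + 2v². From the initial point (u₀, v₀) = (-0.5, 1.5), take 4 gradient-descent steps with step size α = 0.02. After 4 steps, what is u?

-0.54949888

∇f = (4u + 2v, 2u + 4v)
(u₁, v₁) = (-0.5, 1.5) − 0.02·(1, 5) = (-0.52, 1.4)
(u₂, v₂) = (-0.52, 1.4) − 0.02·(0.72, 4.56) = (-0.5344, 1.3088)
(u₃, v₃) = (-0.5344, 1.3088) − 0.02·(0.48, 4.1664) = (-0.544, 1.225472)
(u₄, v₄) = (-0.544, 1.225472) − 0.02·(0.274944, 3.813888) = (-0.54949888, 1.14919424)
u = -0.54949888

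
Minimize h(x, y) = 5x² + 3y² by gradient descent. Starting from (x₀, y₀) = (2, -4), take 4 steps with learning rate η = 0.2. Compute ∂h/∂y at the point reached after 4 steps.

-0.0384

∇h = (10x, 6y)
Step 1: at (2, -4), ∇h = (20, -24) → (2, -4) − 0.2·(20, -24) = (-2, 0.8)
Step 2: at (-2, 0.8), ∇h = (-20, 4.8) → (-2, 0.8) − 0.2·(-20, 4.8) = (2, -0.16)
Step 3: at (2, -0.16), ∇h = (20, -0.96) → (2, -0.16) − 0.2·(20, -0.96) = (-2, 0.032)
Step 4: at (-2, 0.032), ∇h = (-20, 0.192) → (-2, 0.032) − 0.2·(-20, 0.192) = (2, -0.0064)
∂h/∂y at (2, -0.0064) = -0.0384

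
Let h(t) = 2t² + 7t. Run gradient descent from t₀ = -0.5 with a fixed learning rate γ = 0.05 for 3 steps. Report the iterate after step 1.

h′(t) = 4t + 7
Step 1: h′(-0.5) = 5; t₁ = -0.5 − 0.05·5 = -0.75

-0.75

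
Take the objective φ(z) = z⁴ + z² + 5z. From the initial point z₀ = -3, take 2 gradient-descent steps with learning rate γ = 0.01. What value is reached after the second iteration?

-1.64308516

φ′(z) = 4z³ + 2z + 5
z₁ = -3 − 0.01·(-109) = -1.91
z₂ = -1.91 − 0.01·(-26.691484) = -1.64308516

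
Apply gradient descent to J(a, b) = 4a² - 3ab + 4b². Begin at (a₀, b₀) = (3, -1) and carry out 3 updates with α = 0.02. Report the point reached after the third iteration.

(1.678104, -0.220104)

∇J = (8a - 3b, -3a + 8b)
(a₁, b₁) = (3, -1) − 0.02·(27, -17) = (2.46, -0.66)
(a₂, b₂) = (2.46, -0.66) − 0.02·(21.66, -12.66) = (2.0268, -0.4068)
(a₃, b₃) = (2.0268, -0.4068) − 0.02·(17.4348, -9.3348) = (1.678104, -0.220104)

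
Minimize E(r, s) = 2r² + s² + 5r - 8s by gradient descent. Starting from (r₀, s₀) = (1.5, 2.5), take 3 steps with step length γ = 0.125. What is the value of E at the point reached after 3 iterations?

∇E = (4r + 5, 2s - 8)
(r₁, s₁) = (1.5, 2.5) − 0.125·(11, -3) = (0.125, 2.875)
(r₂, s₂) = (0.125, 2.875) − 0.125·(5.5, -2.25) = (-0.5625, 3.15625)
(r₃, s₃) = (-0.5625, 3.15625) − 0.125·(2.75, -1.6875) = (-0.90625, 3.3671875)
E(-0.90625, 3.3671875) = -18.48822021484375

-18.48822021484375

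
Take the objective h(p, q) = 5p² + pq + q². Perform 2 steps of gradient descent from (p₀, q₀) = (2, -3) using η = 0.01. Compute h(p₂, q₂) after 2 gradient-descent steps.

17.68191955

∇h = (10p + q, p + 2q)
(p₁, q₁) = (2, -3) − 0.01·(17, -4) = (1.83, -2.96)
(p₂, q₂) = (1.83, -2.96) − 0.01·(15.34, -4.09) = (1.6766, -2.9191)
h(1.6766, -2.9191) = 17.68191955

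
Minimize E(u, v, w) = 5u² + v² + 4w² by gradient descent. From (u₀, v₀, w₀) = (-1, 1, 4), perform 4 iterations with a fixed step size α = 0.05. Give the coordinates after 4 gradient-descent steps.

∇E = (10u, 2v, 8w)
Step 1: at (-1, 1, 4), ∇E = (-10, 2, 32) → (-1, 1, 4) − 0.05·(-10, 2, 32) = (-0.5, 0.9, 2.4)
Step 2: at (-0.5, 0.9, 2.4), ∇E = (-5, 1.8, 19.2) → (-0.5, 0.9, 2.4) − 0.05·(-5, 1.8, 19.2) = (-0.25, 0.81, 1.44)
Step 3: at (-0.25, 0.81, 1.44), ∇E = (-2.5, 1.62, 11.52) → (-0.25, 0.81, 1.44) − 0.05·(-2.5, 1.62, 11.52) = (-0.125, 0.729, 0.864)
Step 4: at (-0.125, 0.729, 0.864), ∇E = (-1.25, 1.458, 6.912) → (-0.125, 0.729, 0.864) − 0.05·(-1.25, 1.458, 6.912) = (-0.0625, 0.6561, 0.5184)

(-0.0625, 0.6561, 0.5184)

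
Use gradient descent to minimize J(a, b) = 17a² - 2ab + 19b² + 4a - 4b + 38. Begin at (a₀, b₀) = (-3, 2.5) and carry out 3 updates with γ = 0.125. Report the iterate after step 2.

∇J = (34a - 2b + 4, -2a + 38b - 4)
Step 1: at (-3, 2.5), ∇J = (-103, 97) → (-3, 2.5) − 0.125·(-103, 97) = (9.875, -9.625)
Step 2: at (9.875, -9.625), ∇J = (359, -389.5) → (9.875, -9.625) − 0.125·(359, -389.5) = (-35, 39.0625)

(-35, 39.0625)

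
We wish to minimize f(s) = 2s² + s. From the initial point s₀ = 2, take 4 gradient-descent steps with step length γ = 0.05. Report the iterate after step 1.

f′(s) = 4s + 1
Step 1: f′(2) = 9; s₁ = 2 − 0.05·9 = 1.55

1.55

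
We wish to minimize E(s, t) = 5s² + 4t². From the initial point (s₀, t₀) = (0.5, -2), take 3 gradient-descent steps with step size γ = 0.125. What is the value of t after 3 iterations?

∇E = (10s, 8t)
(s₁, t₁) = (0.5, -2) − 0.125·(5, -16) = (-0.125, 0)
(s₂, t₂) = (-0.125, 0) − 0.125·(-1.25, 0) = (0.03125, 0)
(s₃, t₃) = (0.03125, 0) − 0.125·(0.3125, 0) = (-0.0078125, 0)
t = 0

0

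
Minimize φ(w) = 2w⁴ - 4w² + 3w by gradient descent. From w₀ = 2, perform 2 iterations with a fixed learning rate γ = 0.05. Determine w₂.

φ′(w) = 8w³ - 8w + 3
w₁ = 2 − 0.05·51 = -0.55
w₂ = -0.55 − 0.05·6.069 = -0.85345

-0.85345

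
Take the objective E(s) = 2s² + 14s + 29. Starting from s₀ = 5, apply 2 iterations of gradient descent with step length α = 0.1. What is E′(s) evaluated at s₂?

12.24

E′(s) = 4s + 14
Step 1: E′(5) = 34; s₁ = 5 − 0.1·34 = 1.6
Step 2: E′(1.6) = 20.4; s₂ = 1.6 − 0.1·20.4 = -0.44
E′(s) at (-0.44) = 12.24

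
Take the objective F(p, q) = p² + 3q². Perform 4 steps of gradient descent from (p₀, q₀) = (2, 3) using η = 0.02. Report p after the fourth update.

∇F = (2p, 6q)
(p₁, q₁) = (2, 3) − 0.02·(4, 18) = (1.92, 2.64)
(p₂, q₂) = (1.92, 2.64) − 0.02·(3.84, 15.84) = (1.8432, 2.3232)
(p₃, q₃) = (1.8432, 2.3232) − 0.02·(3.6864, 13.9392) = (1.769472, 2.044416)
(p₄, q₄) = (1.769472, 2.044416) − 0.02·(3.538944, 12.266496) = (1.69869312, 1.79908608)
p = 1.69869312

1.69869312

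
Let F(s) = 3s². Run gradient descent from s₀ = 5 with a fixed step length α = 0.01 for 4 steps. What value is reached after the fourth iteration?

3.9037448

F′(s) = 6s
s₁ = 5 − 0.01·30 = 4.7
s₂ = 4.7 − 0.01·28.2 = 4.418
s₃ = 4.418 − 0.01·26.508 = 4.15292
s₄ = 4.15292 − 0.01·24.91752 = 3.9037448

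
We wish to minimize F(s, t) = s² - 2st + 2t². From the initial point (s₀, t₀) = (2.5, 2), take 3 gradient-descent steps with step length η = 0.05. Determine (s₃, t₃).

(2.3235, 1.619)

∇F = (2s - 2t, -2s + 4t)
(s₁, t₁) = (2.5, 2) − 0.05·(1, 3) = (2.45, 1.85)
(s₂, t₂) = (2.45, 1.85) − 0.05·(1.2, 2.5) = (2.39, 1.725)
(s₃, t₃) = (2.39, 1.725) − 0.05·(1.33, 2.12) = (2.3235, 1.619)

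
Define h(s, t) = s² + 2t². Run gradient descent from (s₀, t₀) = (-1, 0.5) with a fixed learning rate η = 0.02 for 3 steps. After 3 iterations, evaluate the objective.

1.085935290368

∇h = (2s, 4t)
(s₁, t₁) = (-1, 0.5) − 0.02·(-2, 2) = (-0.96, 0.46)
(s₂, t₂) = (-0.96, 0.46) − 0.02·(-1.92, 1.84) = (-0.9216, 0.4232)
(s₃, t₃) = (-0.9216, 0.4232) − 0.02·(-1.8432, 1.6928) = (-0.884736, 0.389344)
h(-0.884736, 0.389344) = 1.085935290368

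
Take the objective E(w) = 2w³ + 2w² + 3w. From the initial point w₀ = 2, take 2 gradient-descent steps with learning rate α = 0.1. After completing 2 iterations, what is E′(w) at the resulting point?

E′(w) = 6w² + 4w + 3
Step 1: E′(2) = 35; w₁ = 2 − 0.1·35 = -1.5
Step 2: E′(-1.5) = 10.5; w₂ = -1.5 − 0.1·10.5 = -2.55
E′(w) at (-2.55) = 31.815

31.815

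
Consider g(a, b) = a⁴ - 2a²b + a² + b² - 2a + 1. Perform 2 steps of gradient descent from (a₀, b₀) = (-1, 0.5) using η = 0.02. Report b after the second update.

∇g = (4a³ - 4ab + 2a - 2, -2a² + 2b)
(a₁, b₁) = (-1, 0.5) − 0.02·(-6, -1) = (-0.88, 0.52)
(a₂, b₂) = (-0.88, 0.52) − 0.02·(-4.655488, -0.5088) = (-0.78689024, 0.530176)
b = 0.530176

0.530176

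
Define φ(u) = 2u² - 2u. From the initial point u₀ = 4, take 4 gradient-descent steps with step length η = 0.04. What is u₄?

2.24254976

φ′(u) = 4u - 2
Step 1: φ′(4) = 14; u₁ = 4 − 0.04·14 = 3.44
Step 2: φ′(3.44) = 11.76; u₂ = 3.44 − 0.04·11.76 = 2.9696
Step 3: φ′(2.9696) = 9.8784; u₃ = 2.9696 − 0.04·9.8784 = 2.574464
Step 4: φ′(2.574464) = 8.297856; u₄ = 2.574464 − 0.04·8.297856 = 2.24254976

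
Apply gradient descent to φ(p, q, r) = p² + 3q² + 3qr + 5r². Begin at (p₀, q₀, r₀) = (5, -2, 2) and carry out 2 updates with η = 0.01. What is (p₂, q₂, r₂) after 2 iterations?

∇φ = (2p, 6q + 3r, 3q + 10r)
(p₁, q₁, r₁) = (5, -2, 2) − 0.01·(10, -6, 14) = (4.9, -1.94, 1.86)
(p₂, q₂, r₂) = (4.9, -1.94, 1.86) − 0.01·(9.8, -6.06, 12.78) = (4.802, -1.8794, 1.7322)

(4.802, -1.8794, 1.7322)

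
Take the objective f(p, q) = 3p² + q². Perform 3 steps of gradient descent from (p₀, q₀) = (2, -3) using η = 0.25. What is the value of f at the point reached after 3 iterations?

0.328125

∇f = (6p, 2q)
Step 1: at (2, -3), ∇f = (12, -6) → (2, -3) − 0.25·(12, -6) = (-1, -1.5)
Step 2: at (-1, -1.5), ∇f = (-6, -3) → (-1, -1.5) − 0.25·(-6, -3) = (0.5, -0.75)
Step 3: at (0.5, -0.75), ∇f = (3, -1.5) → (0.5, -0.75) − 0.25·(3, -1.5) = (-0.25, -0.375)
f(-0.25, -0.375) = 0.328125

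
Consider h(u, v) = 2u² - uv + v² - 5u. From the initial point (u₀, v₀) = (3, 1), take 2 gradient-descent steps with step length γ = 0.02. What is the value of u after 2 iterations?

2.77

∇h = (4u - v - 5, -u + 2v)
Step 1: at (3, 1), ∇h = (6, -1) → (3, 1) − 0.02·(6, -1) = (2.88, 1.02)
Step 2: at (2.88, 1.02), ∇h = (5.5, -0.84) → (2.88, 1.02) − 0.02·(5.5, -0.84) = (2.77, 1.0368)
u = 2.77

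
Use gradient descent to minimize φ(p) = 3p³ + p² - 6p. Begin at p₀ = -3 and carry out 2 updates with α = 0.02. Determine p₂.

-7.537992

φ′(p) = 9p² + 2p - 6
Step 1: φ′(-3) = 69; p₁ = -3 − 0.02·69 = -4.38
Step 2: φ′(-4.38) = 157.8996; p₂ = -4.38 − 0.02·157.8996 = -7.537992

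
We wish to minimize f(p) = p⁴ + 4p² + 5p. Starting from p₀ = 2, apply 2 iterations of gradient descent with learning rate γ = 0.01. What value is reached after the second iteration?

f′(p) = 4p³ + 8p + 5
p₁ = 2 − 0.01·53 = 1.47
p₂ = 1.47 − 0.01·29.466092 = 1.17533908

1.17533908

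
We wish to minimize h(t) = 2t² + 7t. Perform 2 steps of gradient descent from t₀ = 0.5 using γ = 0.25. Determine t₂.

h′(t) = 4t + 7
Step 1: h′(0.5) = 9; t₁ = 0.5 − 0.25·9 = -1.75
Step 2: h′(-1.75) = 0; t₂ = -1.75 − 0.25·0 = -1.75

-1.75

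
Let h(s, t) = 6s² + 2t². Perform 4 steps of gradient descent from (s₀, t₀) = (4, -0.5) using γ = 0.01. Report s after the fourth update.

∇h = (12s, 4t)
(s₁, t₁) = (4, -0.5) − 0.01·(48, -2) = (3.52, -0.48)
(s₂, t₂) = (3.52, -0.48) − 0.01·(42.24, -1.92) = (3.0976, -0.4608)
(s₃, t₃) = (3.0976, -0.4608) − 0.01·(37.1712, -1.8432) = (2.725888, -0.442368)
(s₄, t₄) = (2.725888, -0.442368) − 0.01·(32.710656, -1.769472) = (2.39878144, -0.42467328)
s = 2.39878144

2.39878144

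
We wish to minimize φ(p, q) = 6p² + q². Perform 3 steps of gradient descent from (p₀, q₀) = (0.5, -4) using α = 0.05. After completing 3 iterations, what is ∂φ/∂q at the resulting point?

-5.832

∇φ = (12p, 2q)
Step 1: at (0.5, -4), ∇φ = (6, -8) → (0.5, -4) − 0.05·(6, -8) = (0.2, -3.6)
Step 2: at (0.2, -3.6), ∇φ = (2.4, -7.2) → (0.2, -3.6) − 0.05·(2.4, -7.2) = (0.08, -3.24)
Step 3: at (0.08, -3.24), ∇φ = (0.96, -6.48) → (0.08, -3.24) − 0.05·(0.96, -6.48) = (0.032, -2.916)
∂φ/∂q at (0.032, -2.916) = -5.832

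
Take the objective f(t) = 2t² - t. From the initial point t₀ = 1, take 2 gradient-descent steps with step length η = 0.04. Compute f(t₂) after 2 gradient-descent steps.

f′(t) = 4t - 1
t₁ = 1 − 0.04·3 = 0.88
t₂ = 0.88 − 0.04·2.52 = 0.7792
f(0.7792) = 0.43510528

0.43510528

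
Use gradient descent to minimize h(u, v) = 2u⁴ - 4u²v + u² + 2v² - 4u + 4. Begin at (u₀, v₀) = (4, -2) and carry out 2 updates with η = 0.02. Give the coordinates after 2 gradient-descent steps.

(63.70112, 4.1056)

∇h = (8u³ - 8uv + 2u - 4, -4u² + 4v)
(u₁, v₁) = (4, -2) − 0.02·(580, -72) = (-7.6, -0.56)
(u₂, v₂) = (-7.6, -0.56) − 0.02·(-3565.056, -233.28) = (63.70112, 4.1056)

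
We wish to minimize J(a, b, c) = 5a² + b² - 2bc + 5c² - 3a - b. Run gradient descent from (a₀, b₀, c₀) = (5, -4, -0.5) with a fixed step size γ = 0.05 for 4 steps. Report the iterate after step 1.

(2.65, -3.6, -0.65)

∇J = (10a - 3, 2b - 2c - 1, -2b + 10c)
(a₁, b₁, c₁) = (5, -4, -0.5) − 0.05·(47, -8, 3) = (2.65, -3.6, -0.65)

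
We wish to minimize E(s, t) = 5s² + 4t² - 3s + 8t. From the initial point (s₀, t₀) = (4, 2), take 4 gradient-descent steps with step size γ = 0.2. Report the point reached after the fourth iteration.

(4, -0.6112)

∇E = (10s - 3, 8t + 8)
Step 1: at (4, 2), ∇E = (37, 24) → (4, 2) − 0.2·(37, 24) = (-3.4, -2.8)
Step 2: at (-3.4, -2.8), ∇E = (-37, -14.4) → (-3.4, -2.8) − 0.2·(-37, -14.4) = (4, 0.08)
Step 3: at (4, 0.08), ∇E = (37, 8.64) → (4, 0.08) − 0.2·(37, 8.64) = (-3.4, -1.648)
Step 4: at (-3.4, -1.648), ∇E = (-37, -5.184) → (-3.4, -1.648) − 0.2·(-37, -5.184) = (4, -0.6112)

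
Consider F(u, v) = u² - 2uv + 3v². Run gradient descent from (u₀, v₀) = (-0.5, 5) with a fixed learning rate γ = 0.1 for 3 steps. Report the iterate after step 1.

(0.6, 1.9)

∇F = (2u - 2v, -2u + 6v)
Step 1: at (-0.5, 5), ∇F = (-11, 31) → (-0.5, 5) − 0.1·(-11, 31) = (0.6, 1.9)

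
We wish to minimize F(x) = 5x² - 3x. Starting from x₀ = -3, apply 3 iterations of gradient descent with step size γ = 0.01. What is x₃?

-2.1057

F′(x) = 10x - 3
x₁ = -3 − 0.01·(-33) = -2.67
x₂ = -2.67 − 0.01·(-29.7) = -2.373
x₃ = -2.373 − 0.01·(-26.73) = -2.1057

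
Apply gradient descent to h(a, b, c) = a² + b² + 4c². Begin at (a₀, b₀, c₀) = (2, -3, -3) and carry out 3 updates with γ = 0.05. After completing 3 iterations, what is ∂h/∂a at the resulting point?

2.916

∇h = (2a, 2b, 8c)
Step 1: at (2, -3, -3), ∇h = (4, -6, -24) → (2, -3, -3) − 0.05·(4, -6, -24) = (1.8, -2.7, -1.8)
Step 2: at (1.8, -2.7, -1.8), ∇h = (3.6, -5.4, -14.4) → (1.8, -2.7, -1.8) − 0.05·(3.6, -5.4, -14.4) = (1.62, -2.43, -1.08)
Step 3: at (1.62, -2.43, -1.08), ∇h = (3.24, -4.86, -8.64) → (1.62, -2.43, -1.08) − 0.05·(3.24, -4.86, -8.64) = (1.458, -2.187, -0.648)
∂h/∂a at (1.458, -2.187, -0.648) = 2.916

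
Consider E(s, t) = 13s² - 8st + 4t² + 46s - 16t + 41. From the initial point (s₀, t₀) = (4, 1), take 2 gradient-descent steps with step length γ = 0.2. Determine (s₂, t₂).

∇E = (26s - 8t + 46, -8s + 8t - 16)
(s₁, t₁) = (4, 1) − 0.2·(142, -40) = (-24.4, 9)
(s₂, t₂) = (-24.4, 9) − 0.2·(-660.4, 251.2) = (107.68, -41.24)

(107.68, -41.24)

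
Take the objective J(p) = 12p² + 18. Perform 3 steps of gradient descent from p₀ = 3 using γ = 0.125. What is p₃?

J′(p) = 24p
p₁ = 3 − 0.125·72 = -6
p₂ = -6 − 0.125·(-144) = 12
p₃ = 12 − 0.125·288 = -24

-24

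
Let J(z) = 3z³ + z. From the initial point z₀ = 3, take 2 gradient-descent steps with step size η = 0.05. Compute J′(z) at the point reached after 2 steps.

26.84197225

J′(z) = 9z² + 1
Step 1: J′(3) = 82; z₁ = 3 − 0.05·82 = -1.1
Step 2: J′(-1.1) = 11.89; z₂ = -1.1 − 0.05·11.89 = -1.6945
J′(z) at (-1.6945) = 26.84197225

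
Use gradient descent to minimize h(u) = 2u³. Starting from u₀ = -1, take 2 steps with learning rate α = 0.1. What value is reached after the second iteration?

h′(u) = 6u²
u₁ = -1 − 0.1·6 = -1.6
u₂ = -1.6 − 0.1·15.36 = -3.136

-3.136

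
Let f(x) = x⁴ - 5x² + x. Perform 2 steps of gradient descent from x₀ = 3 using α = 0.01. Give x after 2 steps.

f′(x) = 4x³ - 10x + 1
x₁ = 3 − 0.01·79 = 2.21
x₂ = 2.21 − 0.01·22.075444 = 1.98924556

1.98924556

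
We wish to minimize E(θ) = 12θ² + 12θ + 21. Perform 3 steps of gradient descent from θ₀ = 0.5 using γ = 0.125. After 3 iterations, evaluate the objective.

786

E′(θ) = 24θ + 12
θ₁ = 0.5 − 0.125·24 = -2.5
θ₂ = -2.5 − 0.125·(-48) = 3.5
θ₃ = 3.5 − 0.125·96 = -8.5
E(-8.5) = 786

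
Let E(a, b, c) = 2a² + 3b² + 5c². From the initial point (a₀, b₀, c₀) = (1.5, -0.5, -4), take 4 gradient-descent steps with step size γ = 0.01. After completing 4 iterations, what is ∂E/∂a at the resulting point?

5.09607936

∇E = (4a, 6b, 10c)
(a₁, b₁, c₁) = (1.5, -0.5, -4) − 0.01·(6, -3, -40) = (1.44, -0.47, -3.6)
(a₂, b₂, c₂) = (1.44, -0.47, -3.6) − 0.01·(5.76, -2.82, -36) = (1.3824, -0.4418, -3.24)
(a₃, b₃, c₃) = (1.3824, -0.4418, -3.24) − 0.01·(5.5296, -2.6508, -32.4) = (1.327104, -0.415292, -2.916)
(a₄, b₄, c₄) = (1.327104, -0.415292, -2.916) − 0.01·(5.308416, -2.491752, -29.16) = (1.27401984, -0.39037448, -2.6244)
∂E/∂a at (1.27401984, -0.39037448, -2.6244) = 5.09607936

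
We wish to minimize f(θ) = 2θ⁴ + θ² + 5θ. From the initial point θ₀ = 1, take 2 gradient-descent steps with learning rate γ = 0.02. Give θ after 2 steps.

0.51712

f′(θ) = 8θ³ + 2θ + 5
Step 1: f′(1) = 15; θ₁ = 1 − 0.02·15 = 0.7
Step 2: f′(0.7) = 9.144; θ₂ = 0.7 − 0.02·9.144 = 0.51712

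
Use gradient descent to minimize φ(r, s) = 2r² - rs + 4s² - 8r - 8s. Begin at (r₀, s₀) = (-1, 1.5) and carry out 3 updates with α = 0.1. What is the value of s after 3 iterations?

1.118

∇φ = (4r - s - 8, -r + 8s - 8)
Step 1: at (-1, 1.5), ∇φ = (-13.5, 5) → (-1, 1.5) − 0.1·(-13.5, 5) = (0.35, 1)
Step 2: at (0.35, 1), ∇φ = (-7.6, -0.35) → (0.35, 1) − 0.1·(-7.6, -0.35) = (1.11, 1.035)
Step 3: at (1.11, 1.035), ∇φ = (-4.595, -0.83) → (1.11, 1.035) − 0.1·(-4.595, -0.83) = (1.5695, 1.118)
s = 1.118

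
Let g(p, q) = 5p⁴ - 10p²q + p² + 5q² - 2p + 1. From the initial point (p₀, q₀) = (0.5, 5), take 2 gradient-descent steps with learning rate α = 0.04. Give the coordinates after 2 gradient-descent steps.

(-3.2454272, 4.24144)

∇g = (20p³ - 20pq + 2p - 2, -10p² + 10q)
Step 1: at (0.5, 5), ∇g = (-48.5, 47.5) → (0.5, 5) − 0.04·(-48.5, 47.5) = (2.44, 3.1)
Step 2: at (2.44, 3.1), ∇g = (142.13568, -28.536) → (2.44, 3.1) − 0.04·(142.13568, -28.536) = (-3.2454272, 4.24144)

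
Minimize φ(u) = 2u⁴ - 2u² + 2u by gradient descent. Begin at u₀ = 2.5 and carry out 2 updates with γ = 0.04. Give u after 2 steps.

φ′(u) = 8u³ - 4u + 2
u₁ = 2.5 − 0.04·117 = -2.18
u₂ = -2.18 − 0.04·(-72.161856) = 0.70647424

0.70647424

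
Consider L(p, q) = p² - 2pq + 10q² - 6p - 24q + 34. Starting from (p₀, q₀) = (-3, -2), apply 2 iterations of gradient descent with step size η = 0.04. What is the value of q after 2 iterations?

∇L = (2p - 2q - 6, -2p + 20q - 24)
Step 1: at (-3, -2), ∇L = (-8, -58) → (-3, -2) − 0.04·(-8, -58) = (-2.68, 0.32)
Step 2: at (-2.68, 0.32), ∇L = (-12, -12.24) → (-2.68, 0.32) − 0.04·(-12, -12.24) = (-2.2, 0.8096)
q = 0.8096

0.8096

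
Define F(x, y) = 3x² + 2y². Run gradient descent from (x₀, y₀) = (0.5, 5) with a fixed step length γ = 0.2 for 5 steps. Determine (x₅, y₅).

∇F = (6x, 4y)
(x₁, y₁) = (0.5, 5) − 0.2·(3, 20) = (-0.1, 1)
(x₂, y₂) = (-0.1, 1) − 0.2·(-0.6, 4) = (0.02, 0.2)
(x₃, y₃) = (0.02, 0.2) − 0.2·(0.12, 0.8) = (-0.004, 0.04)
(x₄, y₄) = (-0.004, 0.04) − 0.2·(-0.024, 0.16) = (0.0008, 0.008)
(x₅, y₅) = (0.0008, 0.008) − 0.2·(0.0048, 0.032) = (-0.00016, 0.0016)

(-0.00016, 0.0016)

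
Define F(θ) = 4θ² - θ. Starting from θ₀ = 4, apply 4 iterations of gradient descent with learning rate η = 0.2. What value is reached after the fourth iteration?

0.6272

F′(θ) = 8θ - 1
θ₁ = 4 − 0.2·31 = -2.2
θ₂ = -2.2 − 0.2·(-18.6) = 1.52
θ₃ = 1.52 − 0.2·11.16 = -0.712
θ₄ = -0.712 − 0.2·(-6.696) = 0.6272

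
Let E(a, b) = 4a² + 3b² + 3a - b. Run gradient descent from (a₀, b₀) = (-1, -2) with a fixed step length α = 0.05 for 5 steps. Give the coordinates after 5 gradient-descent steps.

(-0.4236, -0.197485)

∇E = (8a + 3, 6b - 1)
Step 1: at (-1, -2), ∇E = (-5, -13) → (-1, -2) − 0.05·(-5, -13) = (-0.75, -1.35)
Step 2: at (-0.75, -1.35), ∇E = (-3, -9.1) → (-0.75, -1.35) − 0.05·(-3, -9.1) = (-0.6, -0.895)
Step 3: at (-0.6, -0.895), ∇E = (-1.8, -6.37) → (-0.6, -0.895) − 0.05·(-1.8, -6.37) = (-0.51, -0.5765)
Step 4: at (-0.51, -0.5765), ∇E = (-1.08, -4.459) → (-0.51, -0.5765) − 0.05·(-1.08, -4.459) = (-0.456, -0.35355)
Step 5: at (-0.456, -0.35355), ∇E = (-0.648, -3.1213) → (-0.456, -0.35355) − 0.05·(-0.648, -3.1213) = (-0.4236, -0.197485)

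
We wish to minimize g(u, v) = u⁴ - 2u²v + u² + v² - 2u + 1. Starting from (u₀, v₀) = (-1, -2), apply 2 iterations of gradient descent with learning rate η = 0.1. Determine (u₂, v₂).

∇g = (4u³ - 4uv + 2u - 2, -2u² + 2v)
(u₁, v₁) = (-1, -2) − 0.1·(-16, -6) = (0.6, -1.4)
(u₂, v₂) = (0.6, -1.4) − 0.1·(3.424, -3.52) = (0.2576, -1.048)

(0.2576, -1.048)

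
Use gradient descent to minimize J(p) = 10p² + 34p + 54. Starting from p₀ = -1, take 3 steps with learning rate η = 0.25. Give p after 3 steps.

-46.5

J′(p) = 20p + 34
p₁ = -1 − 0.25·14 = -4.5
p₂ = -4.5 − 0.25·(-56) = 9.5
p₃ = 9.5 − 0.25·224 = -46.5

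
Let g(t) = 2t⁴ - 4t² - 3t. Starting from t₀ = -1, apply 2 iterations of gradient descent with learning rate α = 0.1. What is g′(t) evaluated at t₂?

-0.093315760128

g′(t) = 8t³ - 8t - 3
Step 1: g′(-1) = -3; t₁ = -1 − 0.1·(-3) = -0.7
Step 2: g′(-0.7) = -0.144; t₂ = -0.7 − 0.1·(-0.144) = -0.6856
g′(t) at (-0.6856) = -0.093315760128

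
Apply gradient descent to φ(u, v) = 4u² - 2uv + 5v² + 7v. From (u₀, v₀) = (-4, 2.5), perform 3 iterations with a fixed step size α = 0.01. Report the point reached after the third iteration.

∇φ = (8u - 2v, -2u + 10v + 7)
Step 1: at (-4, 2.5), ∇φ = (-37, 40) → (-4, 2.5) − 0.01·(-37, 40) = (-3.63, 2.1)
Step 2: at (-3.63, 2.1), ∇φ = (-33.24, 35.26) → (-3.63, 2.1) − 0.01·(-33.24, 35.26) = (-3.2976, 1.7474)
Step 3: at (-3.2976, 1.7474), ∇φ = (-29.8756, 31.0692) → (-3.2976, 1.7474) − 0.01·(-29.8756, 31.0692) = (-2.998844, 1.436708)

(-2.998844, 1.436708)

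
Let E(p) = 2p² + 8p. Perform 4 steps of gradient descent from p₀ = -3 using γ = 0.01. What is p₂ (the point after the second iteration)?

-2.9216

E′(p) = 4p + 8
Step 1: E′(-3) = -4; p₁ = -3 − 0.01·(-4) = -2.96
Step 2: E′(-2.96) = -3.84; p₂ = -2.96 − 0.01·(-3.84) = -2.9216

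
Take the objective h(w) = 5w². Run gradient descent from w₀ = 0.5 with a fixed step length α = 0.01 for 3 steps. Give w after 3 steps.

0.3645

h′(w) = 10w
w₁ = 0.5 − 0.01·5 = 0.45
w₂ = 0.45 − 0.01·4.5 = 0.405
w₃ = 0.405 − 0.01·4.05 = 0.3645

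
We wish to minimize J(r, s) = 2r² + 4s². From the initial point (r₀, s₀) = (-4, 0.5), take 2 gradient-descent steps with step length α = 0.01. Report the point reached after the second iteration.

∇J = (4r, 8s)
(r₁, s₁) = (-4, 0.5) − 0.01·(-16, 4) = (-3.84, 0.46)
(r₂, s₂) = (-3.84, 0.46) − 0.01·(-15.36, 3.68) = (-3.6864, 0.4232)

(-3.6864, 0.4232)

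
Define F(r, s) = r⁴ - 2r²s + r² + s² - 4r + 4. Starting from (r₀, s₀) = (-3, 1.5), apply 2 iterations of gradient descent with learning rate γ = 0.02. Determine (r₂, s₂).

∇F = (4r³ - 4rs + 2r - 4, -2r² + 2s)
(r₁, s₁) = (-3, 1.5) − 0.02·(-100, -15) = (-1, 1.8)
(r₂, s₂) = (-1, 1.8) − 0.02·(-2.8, 1.6) = (-0.944, 1.768)

(-0.944, 1.768)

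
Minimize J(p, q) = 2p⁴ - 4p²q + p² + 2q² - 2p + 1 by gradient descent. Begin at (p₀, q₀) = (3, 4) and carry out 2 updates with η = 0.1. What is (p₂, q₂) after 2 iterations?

(612.0272, 38.944)

∇J = (8p³ - 8pq + 2p - 2, -4p² + 4q)
Step 1: at (3, 4), ∇J = (124, -20) → (3, 4) − 0.1·(124, -20) = (-9.4, 6)
Step 2: at (-9.4, 6), ∇J = (-6214.272, -329.44) → (-9.4, 6) − 0.1·(-6214.272, -329.44) = (612.0272, 38.944)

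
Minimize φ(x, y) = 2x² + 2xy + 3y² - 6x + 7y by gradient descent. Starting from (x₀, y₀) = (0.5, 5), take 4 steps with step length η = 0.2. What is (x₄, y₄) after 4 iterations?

(2.42, -1.72)

∇φ = (4x + 2y - 6, 2x + 6y + 7)
Step 1: at (0.5, 5), ∇φ = (6, 38) → (0.5, 5) − 0.2·(6, 38) = (-0.7, -2.6)
Step 2: at (-0.7, -2.6), ∇φ = (-14, -10) → (-0.7, -2.6) − 0.2·(-14, -10) = (2.1, -0.6)
Step 3: at (2.1, -0.6), ∇φ = (1.2, 7.6) → (2.1, -0.6) − 0.2·(1.2, 7.6) = (1.86, -2.12)
Step 4: at (1.86, -2.12), ∇φ = (-2.8, -2) → (1.86, -2.12) − 0.2·(-2.8, -2) = (2.42, -1.72)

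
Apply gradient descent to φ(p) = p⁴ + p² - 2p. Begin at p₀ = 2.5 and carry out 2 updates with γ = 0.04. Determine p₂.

φ′(p) = 4p³ + 2p - 2
Step 1: φ′(2.5) = 65.5; p₁ = 2.5 − 0.04·65.5 = -0.12
Step 2: φ′(-0.12) = -2.246912; p₂ = -0.12 − 0.04·(-2.246912) = -0.03012352

-0.03012352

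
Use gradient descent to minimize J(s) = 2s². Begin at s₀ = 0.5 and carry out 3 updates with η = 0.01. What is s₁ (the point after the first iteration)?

0.48

J′(s) = 4s
s₁ = 0.5 − 0.01·2 = 0.48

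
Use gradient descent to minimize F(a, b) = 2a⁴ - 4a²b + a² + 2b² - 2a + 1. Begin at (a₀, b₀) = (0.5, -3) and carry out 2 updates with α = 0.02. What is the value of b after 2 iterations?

-2.515392

∇F = (8a³ - 8ab + 2a - 2, -4a² + 4b)
(a₁, b₁) = (0.5, -3) − 0.02·(12, -13) = (0.26, -2.74)
(a₂, b₂) = (0.26, -2.74) − 0.02·(4.359808, -11.2304) = (0.17280384, -2.515392)
b = -2.515392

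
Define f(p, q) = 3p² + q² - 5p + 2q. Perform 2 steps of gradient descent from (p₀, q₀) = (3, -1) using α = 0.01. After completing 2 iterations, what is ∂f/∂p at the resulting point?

11.4868

∇f = (6p - 5, 2q + 2)
Step 1: at (3, -1), ∇f = (13, 0) → (3, -1) − 0.01·(13, 0) = (2.87, -1)
Step 2: at (2.87, -1), ∇f = (12.22, 0) → (2.87, -1) − 0.01·(12.22, 0) = (2.7478, -1)
∂f/∂p at (2.7478, -1) = 11.4868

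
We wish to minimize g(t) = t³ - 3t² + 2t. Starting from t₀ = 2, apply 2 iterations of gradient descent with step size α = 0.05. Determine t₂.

1.8285

g′(t) = 3t² - 6t + 2
Step 1: g′(2) = 2; t₁ = 2 − 0.05·2 = 1.9
Step 2: g′(1.9) = 1.43; t₂ = 1.9 − 0.05·1.43 = 1.8285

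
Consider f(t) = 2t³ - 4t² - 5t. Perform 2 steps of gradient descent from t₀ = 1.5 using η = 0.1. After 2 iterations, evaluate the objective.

f′(t) = 6t² - 8t - 5
t₁ = 1.5 − 0.1·(-3.5) = 1.85
t₂ = 1.85 − 0.1·0.735 = 1.7765
f(1.7765) = -10.29321065575

-10.29321065575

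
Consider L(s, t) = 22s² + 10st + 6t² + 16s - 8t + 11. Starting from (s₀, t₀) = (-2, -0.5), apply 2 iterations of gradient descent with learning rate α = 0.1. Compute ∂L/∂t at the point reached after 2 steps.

-312.56

∇L = (44s + 10t + 16, 10s + 12t - 8)
Step 1: at (-2, -0.5), ∇L = (-77, -34) → (-2, -0.5) − 0.1·(-77, -34) = (5.7, 2.9)
Step 2: at (5.7, 2.9), ∇L = (295.8, 83.8) → (5.7, 2.9) − 0.1·(295.8, 83.8) = (-23.88, -5.48)
∂L/∂t at (-23.88, -5.48) = -312.56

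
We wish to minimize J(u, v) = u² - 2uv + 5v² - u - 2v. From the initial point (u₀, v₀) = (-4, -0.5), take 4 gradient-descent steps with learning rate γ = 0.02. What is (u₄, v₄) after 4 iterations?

(-3.40050688, -0.52657024)

∇J = (2u - 2v - 1, -2u + 10v - 2)
Step 1: at (-4, -0.5), ∇J = (-8, 1) → (-4, -0.5) − 0.02·(-8, 1) = (-3.84, -0.52)
Step 2: at (-3.84, -0.52), ∇J = (-7.64, 0.48) → (-3.84, -0.52) − 0.02·(-7.64, 0.48) = (-3.6872, -0.5296)
Step 3: at (-3.6872, -0.5296), ∇J = (-7.3152, 0.0784) → (-3.6872, -0.5296) − 0.02·(-7.3152, 0.0784) = (-3.540896, -0.531168)
Step 4: at (-3.540896, -0.531168), ∇J = (-7.019456, -0.229888) → (-3.540896, -0.531168) − 0.02·(-7.019456, -0.229888) = (-3.40050688, -0.52657024)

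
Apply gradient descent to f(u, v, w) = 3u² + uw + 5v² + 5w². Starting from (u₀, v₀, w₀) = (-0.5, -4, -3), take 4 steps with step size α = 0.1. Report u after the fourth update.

∇f = (6u + w, 10v, u + 10w)
Step 1: at (-0.5, -4, -3), ∇f = (-6, -40, -30.5) → (-0.5, -4, -3) − 0.1·(-6, -40, -30.5) = (0.1, 0, 0.05)
Step 2: at (0.1, 0, 0.05), ∇f = (0.65, 0, 0.6) → (0.1, 0, 0.05) − 0.1·(0.65, 0, 0.6) = (0.035, 0, -0.01)
Step 3: at (0.035, 0, -0.01), ∇f = (0.2, 0, -0.065) → (0.035, 0, -0.01) − 0.1·(0.2, 0, -0.065) = (0.015, 0, -0.0035)
Step 4: at (0.015, 0, -0.0035), ∇f = (0.0865, 0, -0.02) → (0.015, 0, -0.0035) − 0.1·(0.0865, 0, -0.02) = (0.00635, 0, -0.0015)
u = 0.00635

0.00635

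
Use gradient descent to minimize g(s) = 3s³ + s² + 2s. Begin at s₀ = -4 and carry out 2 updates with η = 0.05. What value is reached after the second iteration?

-63.3745

g′(s) = 9s² + 2s + 2
s₁ = -4 − 0.05·138 = -10.9
s₂ = -10.9 − 0.05·1049.49 = -63.3745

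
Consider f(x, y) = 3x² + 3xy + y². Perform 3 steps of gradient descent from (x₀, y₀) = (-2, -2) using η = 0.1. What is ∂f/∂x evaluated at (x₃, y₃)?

-0.114

∇f = (6x + 3y, 3x + 2y)
Step 1: at (-2, -2), ∇f = (-18, -10) → (-2, -2) − 0.1·(-18, -10) = (-0.2, -1)
Step 2: at (-0.2, -1), ∇f = (-4.2, -2.6) → (-0.2, -1) − 0.1·(-4.2, -2.6) = (0.22, -0.74)
Step 3: at (0.22, -0.74), ∇f = (-0.9, -0.82) → (0.22, -0.74) − 0.1·(-0.9, -0.82) = (0.31, -0.658)
∂f/∂x at (0.31, -0.658) = -0.114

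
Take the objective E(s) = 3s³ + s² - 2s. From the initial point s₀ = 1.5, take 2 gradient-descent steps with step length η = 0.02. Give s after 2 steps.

0.8639875

E′(s) = 9s² + 2s - 2
Step 1: E′(1.5) = 21.25; s₁ = 1.5 − 0.02·21.25 = 1.075
Step 2: E′(1.075) = 10.550625; s₂ = 1.075 − 0.02·10.550625 = 0.8639875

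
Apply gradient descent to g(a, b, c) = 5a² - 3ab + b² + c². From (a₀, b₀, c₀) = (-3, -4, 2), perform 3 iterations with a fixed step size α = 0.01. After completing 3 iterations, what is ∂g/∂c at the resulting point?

∇g = (10a - 3b, -3a + 2b, 2c)
(a₁, b₁, c₁) = (-3, -4, 2) − 0.01·(-18, 1, 4) = (-2.82, -4.01, 1.96)
(a₂, b₂, c₂) = (-2.82, -4.01, 1.96) − 0.01·(-16.17, 0.44, 3.92) = (-2.6583, -4.0144, 1.9208)
(a₃, b₃, c₃) = (-2.6583, -4.0144, 1.9208) − 0.01·(-14.5398, -0.0539, 3.8416) = (-2.512902, -4.013861, 1.882384)
∂g/∂c at (-2.512902, -4.013861, 1.882384) = 3.764768

3.764768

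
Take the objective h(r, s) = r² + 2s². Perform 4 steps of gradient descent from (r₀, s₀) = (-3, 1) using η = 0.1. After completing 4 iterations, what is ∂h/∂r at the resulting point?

-2.4576

∇h = (2r, 4s)
Step 1: at (-3, 1), ∇h = (-6, 4) → (-3, 1) − 0.1·(-6, 4) = (-2.4, 0.6)
Step 2: at (-2.4, 0.6), ∇h = (-4.8, 2.4) → (-2.4, 0.6) − 0.1·(-4.8, 2.4) = (-1.92, 0.36)
Step 3: at (-1.92, 0.36), ∇h = (-3.84, 1.44) → (-1.92, 0.36) − 0.1·(-3.84, 1.44) = (-1.536, 0.216)
Step 4: at (-1.536, 0.216), ∇h = (-3.072, 0.864) → (-1.536, 0.216) − 0.1·(-3.072, 0.864) = (-1.2288, 0.1296)
∂h/∂r at (-1.2288, 0.1296) = -2.4576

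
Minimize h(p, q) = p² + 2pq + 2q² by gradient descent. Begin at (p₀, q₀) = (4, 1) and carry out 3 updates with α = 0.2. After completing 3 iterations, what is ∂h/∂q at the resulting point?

∇h = (2p + 2q, 2p + 4q)
Step 1: at (4, 1), ∇h = (10, 12) → (4, 1) − 0.2·(10, 12) = (2, -1.4)
Step 2: at (2, -1.4), ∇h = (1.2, -1.6) → (2, -1.4) − 0.2·(1.2, -1.6) = (1.76, -1.08)
Step 3: at (1.76, -1.08), ∇h = (1.36, -0.8) → (1.76, -1.08) − 0.2·(1.36, -0.8) = (1.488, -0.92)
∂h/∂q at (1.488, -0.92) = -0.704

-0.704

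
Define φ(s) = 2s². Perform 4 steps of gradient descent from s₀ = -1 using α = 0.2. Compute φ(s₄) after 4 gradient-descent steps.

0.00000512

φ′(s) = 4s
s₁ = -1 − 0.2·(-4) = -0.2
s₂ = -0.2 − 0.2·(-0.8) = -0.04
s₃ = -0.04 − 0.2·(-0.16) = -0.008
s₄ = -0.008 − 0.2·(-0.032) = -0.0016
φ(-0.0016) = 0.00000512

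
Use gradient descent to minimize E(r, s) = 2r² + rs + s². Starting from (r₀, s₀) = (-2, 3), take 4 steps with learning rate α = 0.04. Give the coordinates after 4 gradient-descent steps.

(-1.33863424, 2.39115264)

∇E = (4r + s, r + 2s)
Step 1: at (-2, 3), ∇E = (-5, 4) → (-2, 3) − 0.04·(-5, 4) = (-1.8, 2.84)
Step 2: at (-1.8, 2.84), ∇E = (-4.36, 3.88) → (-1.8, 2.84) − 0.04·(-4.36, 3.88) = (-1.6256, 2.6848)
Step 3: at (-1.6256, 2.6848), ∇E = (-3.8176, 3.744) → (-1.6256, 2.6848) − 0.04·(-3.8176, 3.744) = (-1.472896, 2.53504)
Step 4: at (-1.472896, 2.53504), ∇E = (-3.356544, 3.597184) → (-1.472896, 2.53504) − 0.04·(-3.356544, 3.597184) = (-1.33863424, 2.39115264)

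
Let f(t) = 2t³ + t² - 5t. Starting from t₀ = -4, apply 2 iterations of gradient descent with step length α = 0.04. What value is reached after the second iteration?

-19.394176

f′(t) = 6t² + 2t - 5
t₁ = -4 − 0.04·83 = -7.32
t₂ = -7.32 − 0.04·301.8544 = -19.394176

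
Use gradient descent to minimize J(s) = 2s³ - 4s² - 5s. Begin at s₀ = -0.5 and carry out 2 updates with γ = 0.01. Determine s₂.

J′(s) = 6s² - 8s - 5
s₁ = -0.5 − 0.01·0.5 = -0.505
s₂ = -0.505 − 0.01·0.57015 = -0.5107015

-0.5107015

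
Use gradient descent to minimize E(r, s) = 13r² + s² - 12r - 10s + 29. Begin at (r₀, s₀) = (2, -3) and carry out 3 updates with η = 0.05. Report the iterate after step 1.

∇E = (26r - 12, 2s - 10)
(r₁, s₁) = (2, -3) − 0.05·(40, -16) = (0, -2.2)

(0, -2.2)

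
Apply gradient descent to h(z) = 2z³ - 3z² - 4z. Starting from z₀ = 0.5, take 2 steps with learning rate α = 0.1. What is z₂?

h′(z) = 6z² - 6z - 4
Step 1: h′(0.5) = -5.5; z₁ = 0.5 − 0.1·(-5.5) = 1.05
Step 2: h′(1.05) = -3.685; z₂ = 1.05 − 0.1·(-3.685) = 1.4185

1.4185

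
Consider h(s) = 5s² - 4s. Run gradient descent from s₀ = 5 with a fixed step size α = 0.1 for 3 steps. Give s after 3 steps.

h′(s) = 10s - 4
s₁ = 5 − 0.1·46 = 0.4
s₂ = 0.4 − 0.1·0 = 0.4
s₃ = 0.4 − 0.1·0 = 0.4

0.4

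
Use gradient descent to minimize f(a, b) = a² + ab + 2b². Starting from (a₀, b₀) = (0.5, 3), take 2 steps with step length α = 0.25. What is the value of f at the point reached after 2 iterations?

∇f = (2a + b, a + 4b)
Step 1: at (0.5, 3), ∇f = (4, 12.5) → (0.5, 3) − 0.25·(4, 12.5) = (-0.5, -0.125)
Step 2: at (-0.5, -0.125), ∇f = (-1.125, -1) → (-0.5, -0.125) − 0.25·(-1.125, -1) = (-0.21875, 0.125)
f(-0.21875, 0.125) = 0.0517578125

0.0517578125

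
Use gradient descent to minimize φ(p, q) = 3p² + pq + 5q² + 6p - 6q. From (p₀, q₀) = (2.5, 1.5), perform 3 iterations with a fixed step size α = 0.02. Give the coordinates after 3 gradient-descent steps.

∇φ = (6p + q + 6, p + 10q - 6)
Step 1: at (2.5, 1.5), ∇φ = (22.5, 11.5) → (2.5, 1.5) − 0.02·(22.5, 11.5) = (2.05, 1.27)
Step 2: at (2.05, 1.27), ∇φ = (19.57, 8.75) → (2.05, 1.27) − 0.02·(19.57, 8.75) = (1.6586, 1.095)
Step 3: at (1.6586, 1.095), ∇φ = (17.0466, 6.6086) → (1.6586, 1.095) − 0.02·(17.0466, 6.6086) = (1.317668, 0.962828)

(1.317668, 0.962828)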